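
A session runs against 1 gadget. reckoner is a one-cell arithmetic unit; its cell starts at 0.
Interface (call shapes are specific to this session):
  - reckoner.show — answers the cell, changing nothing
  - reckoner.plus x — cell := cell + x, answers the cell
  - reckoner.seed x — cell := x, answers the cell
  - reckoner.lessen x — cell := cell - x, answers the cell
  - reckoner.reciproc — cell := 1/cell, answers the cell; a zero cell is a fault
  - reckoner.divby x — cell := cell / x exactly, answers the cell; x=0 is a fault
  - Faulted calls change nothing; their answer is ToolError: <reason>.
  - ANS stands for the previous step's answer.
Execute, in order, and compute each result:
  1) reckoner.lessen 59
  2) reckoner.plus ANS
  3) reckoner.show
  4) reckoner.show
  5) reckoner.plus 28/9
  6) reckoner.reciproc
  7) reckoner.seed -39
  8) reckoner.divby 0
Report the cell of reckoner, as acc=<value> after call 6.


Answer: acc=-9/1034

Derivation:
Act: lessen[x='59']
Obs: -59
Act: plus[x='ANS']
Obs: -118
Act: show[]
Obs: -118
Act: show[]
Obs: -118
Act: plus[x='28/9']
Obs: -1034/9
Act: reciproc[]
Obs: -9/1034
Act: seed[x='-39']
Obs: -39
Act: divby[x='0']
Obs: ToolError: division by zero


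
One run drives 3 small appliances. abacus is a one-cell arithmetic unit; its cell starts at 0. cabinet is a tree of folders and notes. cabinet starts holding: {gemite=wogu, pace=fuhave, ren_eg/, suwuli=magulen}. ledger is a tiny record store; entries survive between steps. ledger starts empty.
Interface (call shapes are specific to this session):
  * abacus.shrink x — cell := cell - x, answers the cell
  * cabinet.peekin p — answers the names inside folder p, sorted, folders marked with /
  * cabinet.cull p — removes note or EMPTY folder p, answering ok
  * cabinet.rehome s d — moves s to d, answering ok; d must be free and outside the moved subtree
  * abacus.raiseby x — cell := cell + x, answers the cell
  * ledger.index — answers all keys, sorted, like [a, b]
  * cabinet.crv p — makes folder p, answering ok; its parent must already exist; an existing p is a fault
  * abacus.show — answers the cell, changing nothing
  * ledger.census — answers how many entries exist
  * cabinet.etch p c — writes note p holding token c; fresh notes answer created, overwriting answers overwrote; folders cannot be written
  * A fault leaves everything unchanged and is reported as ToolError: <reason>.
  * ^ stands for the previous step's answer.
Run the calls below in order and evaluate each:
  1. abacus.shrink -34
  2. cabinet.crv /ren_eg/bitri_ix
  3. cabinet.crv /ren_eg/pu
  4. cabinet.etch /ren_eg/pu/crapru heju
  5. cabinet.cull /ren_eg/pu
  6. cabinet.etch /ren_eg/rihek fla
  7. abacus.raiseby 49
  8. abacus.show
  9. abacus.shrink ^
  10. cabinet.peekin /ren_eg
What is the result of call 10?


~$ abacus.shrink x=-34
[out] 34
~$ cabinet.crv p=/ren_eg/bitri_ix
[out] ok
~$ cabinet.crv p=/ren_eg/pu
[out] ok
~$ cabinet.etch p=/ren_eg/pu/crapru c=heju
[out] created
~$ cabinet.cull p=/ren_eg/pu
[out] ToolError: not empty
~$ cabinet.etch p=/ren_eg/rihek c=fla
[out] created
~$ abacus.raiseby x=49
[out] 83
~$ abacus.show
[out] 83
~$ abacus.shrink x=^
[out] 0
~$ cabinet.peekin p=/ren_eg
[out] [bitri_ix/, pu/, rihek]

Answer: [bitri_ix/, pu/, rihek]


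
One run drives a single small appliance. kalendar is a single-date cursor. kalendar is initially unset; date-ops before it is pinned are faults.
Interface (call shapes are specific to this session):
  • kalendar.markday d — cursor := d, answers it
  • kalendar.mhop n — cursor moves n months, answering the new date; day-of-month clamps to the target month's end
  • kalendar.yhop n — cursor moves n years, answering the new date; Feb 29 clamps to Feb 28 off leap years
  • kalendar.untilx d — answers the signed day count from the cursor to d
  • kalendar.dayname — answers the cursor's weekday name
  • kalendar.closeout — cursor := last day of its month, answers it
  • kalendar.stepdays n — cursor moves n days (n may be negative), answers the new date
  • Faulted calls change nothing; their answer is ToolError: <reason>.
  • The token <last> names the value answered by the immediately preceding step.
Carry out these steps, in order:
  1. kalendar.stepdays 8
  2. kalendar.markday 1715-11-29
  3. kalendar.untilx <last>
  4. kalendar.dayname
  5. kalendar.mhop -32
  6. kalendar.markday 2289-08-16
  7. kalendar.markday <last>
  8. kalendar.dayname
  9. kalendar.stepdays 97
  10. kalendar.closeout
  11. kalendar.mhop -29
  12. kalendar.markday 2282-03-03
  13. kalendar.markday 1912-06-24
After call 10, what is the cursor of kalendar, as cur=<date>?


Next I call kalendar.stepdays(8): ToolError: no date set.
Calling kalendar.markday(1715-11-29): 1715-11-29.
Using kalendar.untilx(<last>), which returns 0.
I use kalendar.dayname, giving Friday.
Next I call kalendar.mhop(-32), and get 1713-03-29.
Invoking kalendar.markday(2289-08-16), and observe 2289-08-16.
Next I call kalendar.markday(<last>), — result: 2289-08-16.
I use kalendar.dayname(), giving Friday.
Next I call kalendar.stepdays(97): 2289-11-21.
Using kalendar.closeout(), — result: 2289-11-30.
Next I call kalendar.mhop(-29), and observe 2287-06-30.
Using kalendar.markday(2282-03-03), and get 2282-03-03.
I try kalendar.markday(1912-06-24), giving 1912-06-24.

Answer: cur=2289-11-30


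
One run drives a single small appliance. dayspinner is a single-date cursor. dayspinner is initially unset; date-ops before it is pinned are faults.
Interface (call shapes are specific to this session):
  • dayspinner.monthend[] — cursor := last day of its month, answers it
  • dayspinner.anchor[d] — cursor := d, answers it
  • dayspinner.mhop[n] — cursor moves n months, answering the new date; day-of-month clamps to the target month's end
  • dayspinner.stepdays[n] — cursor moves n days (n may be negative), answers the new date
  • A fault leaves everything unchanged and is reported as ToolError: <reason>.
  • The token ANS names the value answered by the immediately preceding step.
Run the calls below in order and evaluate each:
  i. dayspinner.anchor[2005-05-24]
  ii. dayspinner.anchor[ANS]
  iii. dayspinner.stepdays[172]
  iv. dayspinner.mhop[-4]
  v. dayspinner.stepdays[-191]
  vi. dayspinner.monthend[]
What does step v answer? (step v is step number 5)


Answer: 2005-01-02

Derivation:
// anchor(d=2005-05-24) -> 2005-05-24
// anchor(d=ANS) -> 2005-05-24
// stepdays(n=172) -> 2005-11-12
// mhop(n=-4) -> 2005-07-12
// stepdays(n=-191) -> 2005-01-02
// monthend() -> 2005-01-31


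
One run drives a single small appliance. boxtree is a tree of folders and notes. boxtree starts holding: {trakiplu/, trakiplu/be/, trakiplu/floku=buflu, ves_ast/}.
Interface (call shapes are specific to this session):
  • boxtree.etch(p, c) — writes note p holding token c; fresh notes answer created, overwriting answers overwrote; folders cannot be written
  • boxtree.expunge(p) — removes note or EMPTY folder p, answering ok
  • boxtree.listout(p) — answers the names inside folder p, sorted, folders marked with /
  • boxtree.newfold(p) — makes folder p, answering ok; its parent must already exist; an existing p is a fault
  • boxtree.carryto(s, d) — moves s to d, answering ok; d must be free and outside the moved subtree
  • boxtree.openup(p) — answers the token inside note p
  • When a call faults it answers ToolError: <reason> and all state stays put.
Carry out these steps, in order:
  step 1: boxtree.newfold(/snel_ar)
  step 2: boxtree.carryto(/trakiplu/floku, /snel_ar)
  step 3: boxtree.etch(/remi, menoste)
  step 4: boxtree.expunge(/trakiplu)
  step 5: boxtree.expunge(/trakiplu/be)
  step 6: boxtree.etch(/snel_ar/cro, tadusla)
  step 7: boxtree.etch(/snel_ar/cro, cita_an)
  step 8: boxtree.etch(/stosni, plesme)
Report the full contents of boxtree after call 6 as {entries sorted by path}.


Answer: {remi=menoste, snel_ar/, snel_ar/cro=tadusla, trakiplu/, trakiplu/floku=buflu, ves_ast/}

Derivation:
[in] newfold p: /snel_ar
= ok
[in] carryto s: /trakiplu/floku d: /snel_ar
= ToolError: exists
[in] etch p: /remi c: menoste
= created
[in] expunge p: /trakiplu
= ToolError: not empty
[in] expunge p: /trakiplu/be
= ok
[in] etch p: /snel_ar/cro c: tadusla
= created
[in] etch p: /snel_ar/cro c: cita_an
= overwrote
[in] etch p: /stosni c: plesme
= created


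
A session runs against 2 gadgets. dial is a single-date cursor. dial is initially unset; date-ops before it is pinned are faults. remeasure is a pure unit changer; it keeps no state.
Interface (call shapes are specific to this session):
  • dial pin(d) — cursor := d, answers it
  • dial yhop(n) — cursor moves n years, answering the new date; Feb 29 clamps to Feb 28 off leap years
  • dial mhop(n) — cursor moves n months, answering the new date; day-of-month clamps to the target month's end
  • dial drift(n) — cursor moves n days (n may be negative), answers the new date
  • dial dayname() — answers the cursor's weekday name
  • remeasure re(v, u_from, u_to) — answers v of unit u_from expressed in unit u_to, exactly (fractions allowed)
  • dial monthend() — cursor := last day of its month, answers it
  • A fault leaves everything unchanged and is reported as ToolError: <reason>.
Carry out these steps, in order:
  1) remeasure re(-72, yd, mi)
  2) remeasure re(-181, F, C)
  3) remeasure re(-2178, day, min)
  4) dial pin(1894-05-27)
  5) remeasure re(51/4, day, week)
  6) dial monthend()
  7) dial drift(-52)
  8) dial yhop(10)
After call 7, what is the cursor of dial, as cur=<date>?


·→ remeasure re(v→-72, u_from→yd, u_to→mi)
·← -9/220
·→ remeasure re(v→-181, u_from→F, u_to→C)
·← -355/3
·→ remeasure re(v→-2178, u_from→day, u_to→min)
·← -3136320
·→ dial pin(d→1894-05-27)
·← 1894-05-27
·→ remeasure re(v→51/4, u_from→day, u_to→week)
·← 51/28
·→ dial monthend()
·← 1894-05-31
·→ dial drift(n→-52)
·← 1894-04-09
·→ dial yhop(n→10)
·← 1904-04-09

Answer: cur=1894-04-09


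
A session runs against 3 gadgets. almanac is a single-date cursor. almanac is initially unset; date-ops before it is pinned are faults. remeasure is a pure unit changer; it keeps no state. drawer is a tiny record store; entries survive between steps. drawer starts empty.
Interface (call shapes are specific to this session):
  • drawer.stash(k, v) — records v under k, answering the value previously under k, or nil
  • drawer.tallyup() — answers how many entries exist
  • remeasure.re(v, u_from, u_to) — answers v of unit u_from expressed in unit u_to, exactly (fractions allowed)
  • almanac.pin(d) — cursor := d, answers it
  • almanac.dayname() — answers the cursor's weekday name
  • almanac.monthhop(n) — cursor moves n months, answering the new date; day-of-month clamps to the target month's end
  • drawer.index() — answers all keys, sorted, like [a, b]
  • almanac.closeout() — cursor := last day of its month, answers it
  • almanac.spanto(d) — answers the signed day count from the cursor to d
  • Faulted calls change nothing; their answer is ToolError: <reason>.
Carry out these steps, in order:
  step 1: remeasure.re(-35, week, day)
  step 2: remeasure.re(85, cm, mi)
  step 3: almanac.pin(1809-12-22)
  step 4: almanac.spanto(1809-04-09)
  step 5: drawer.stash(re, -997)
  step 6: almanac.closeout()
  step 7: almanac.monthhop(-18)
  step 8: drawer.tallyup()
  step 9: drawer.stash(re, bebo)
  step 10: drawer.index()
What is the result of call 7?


Answer: 1808-06-30

Derivation:
Step: re[-35; week; day]
Result: -245
Step: re[85; cm; mi]
Result: 425/804672
Step: pin[1809-12-22]
Result: 1809-12-22
Step: spanto[1809-04-09]
Result: -257
Step: stash[re; -997]
Result: nil
Step: closeout[]
Result: 1809-12-31
Step: monthhop[-18]
Result: 1808-06-30
Step: tallyup[]
Result: 1
Step: stash[re; bebo]
Result: -997
Step: index[]
Result: [re]


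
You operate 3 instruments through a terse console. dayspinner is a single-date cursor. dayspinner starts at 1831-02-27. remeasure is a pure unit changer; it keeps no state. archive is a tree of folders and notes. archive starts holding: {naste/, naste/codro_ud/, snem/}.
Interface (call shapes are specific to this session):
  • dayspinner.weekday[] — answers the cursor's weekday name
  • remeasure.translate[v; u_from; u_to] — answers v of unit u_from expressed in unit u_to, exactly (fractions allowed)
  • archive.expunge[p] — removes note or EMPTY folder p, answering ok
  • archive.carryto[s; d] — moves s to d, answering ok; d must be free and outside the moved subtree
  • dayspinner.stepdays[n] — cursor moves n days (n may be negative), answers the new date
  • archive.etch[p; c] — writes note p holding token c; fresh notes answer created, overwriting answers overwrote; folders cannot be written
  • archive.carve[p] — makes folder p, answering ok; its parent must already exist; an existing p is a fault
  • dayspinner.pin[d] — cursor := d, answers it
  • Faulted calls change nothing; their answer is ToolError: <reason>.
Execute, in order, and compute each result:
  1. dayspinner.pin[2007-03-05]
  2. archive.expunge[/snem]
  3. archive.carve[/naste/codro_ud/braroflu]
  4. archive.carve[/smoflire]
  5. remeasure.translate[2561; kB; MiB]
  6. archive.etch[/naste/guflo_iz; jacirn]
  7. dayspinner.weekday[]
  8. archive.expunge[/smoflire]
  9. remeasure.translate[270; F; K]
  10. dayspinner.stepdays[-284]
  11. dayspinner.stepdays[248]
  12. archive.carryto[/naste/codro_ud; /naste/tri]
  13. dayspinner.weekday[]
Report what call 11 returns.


Answer: 2007-01-28

Derivation:
Calling dayspinner.pin(d='2007-03-05'), giving 2007-03-05.
I use archive.expunge(p='/snem'), and observe ok.
I call archive.carve(p='/naste/codro_ud/braroflu'), and observe ok.
Calling archive.carve(p='/smoflire'), and see ok.
I run remeasure.translate(v='2561', u_from='kB', u_to='MiB'), which returns 320125/131072.
I run archive.etch(p='/naste/guflo_iz', c='jacirn'), giving created.
Now I run dayspinner.weekday(), and see Monday.
I try archive.expunge(p='/smoflire'): ok.
I invoke remeasure.translate(v='270', u_from='F', u_to='K'), → 72967/180.
Invoking dayspinner.stepdays(n='-284'): 2006-05-25.
I use dayspinner.stepdays(n='248'): 2007-01-28.
Next I call archive.carryto(s='/naste/codro_ud', d='/naste/tri'), and see ok.
I run dayspinner.weekday, → Sunday.


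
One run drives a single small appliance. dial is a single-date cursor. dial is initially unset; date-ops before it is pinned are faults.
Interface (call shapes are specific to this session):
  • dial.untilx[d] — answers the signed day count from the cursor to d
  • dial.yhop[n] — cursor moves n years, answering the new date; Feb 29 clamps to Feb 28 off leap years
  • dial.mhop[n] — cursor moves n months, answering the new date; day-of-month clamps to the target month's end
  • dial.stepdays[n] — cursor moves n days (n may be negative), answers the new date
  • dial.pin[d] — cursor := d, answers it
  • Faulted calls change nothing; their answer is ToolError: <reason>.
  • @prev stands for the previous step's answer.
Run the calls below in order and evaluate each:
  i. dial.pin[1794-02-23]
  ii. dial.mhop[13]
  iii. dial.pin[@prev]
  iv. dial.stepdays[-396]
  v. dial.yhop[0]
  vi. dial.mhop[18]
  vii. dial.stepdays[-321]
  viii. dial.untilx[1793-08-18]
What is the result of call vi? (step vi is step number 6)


==> dial.pin(d='1794-02-23')
<== 1794-02-23
==> dial.mhop(n='13')
<== 1795-03-23
==> dial.pin(d='@prev')
<== 1795-03-23
==> dial.stepdays(n='-396')
<== 1794-02-20
==> dial.yhop(n='0')
<== 1794-02-20
==> dial.mhop(n='18')
<== 1795-08-20
==> dial.stepdays(n='-321')
<== 1794-10-03
==> dial.untilx(d='1793-08-18')
<== -411

Answer: 1795-08-20


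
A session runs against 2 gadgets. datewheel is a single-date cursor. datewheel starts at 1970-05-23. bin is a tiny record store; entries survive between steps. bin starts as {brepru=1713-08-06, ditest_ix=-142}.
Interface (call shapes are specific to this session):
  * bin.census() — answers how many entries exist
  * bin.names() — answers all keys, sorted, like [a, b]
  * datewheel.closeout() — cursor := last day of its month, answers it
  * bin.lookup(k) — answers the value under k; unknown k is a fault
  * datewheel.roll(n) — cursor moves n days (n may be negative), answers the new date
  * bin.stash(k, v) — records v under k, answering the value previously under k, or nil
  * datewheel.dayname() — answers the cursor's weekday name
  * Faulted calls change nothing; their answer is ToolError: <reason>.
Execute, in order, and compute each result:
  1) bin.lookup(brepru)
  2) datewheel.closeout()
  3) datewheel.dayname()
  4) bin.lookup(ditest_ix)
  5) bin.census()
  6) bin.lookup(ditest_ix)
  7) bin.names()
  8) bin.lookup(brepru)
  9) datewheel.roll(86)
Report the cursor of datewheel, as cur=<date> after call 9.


// 1. bin.lookup(k: brepru) == 1713-08-06
// 2. datewheel.closeout() == 1970-05-31
// 3. datewheel.dayname() == Sunday
// 4. bin.lookup(k: ditest_ix) == -142
// 5. bin.census() == 2
// 6. bin.lookup(k: ditest_ix) == -142
// 7. bin.names() == [brepru, ditest_ix]
// 8. bin.lookup(k: brepru) == 1713-08-06
// 9. datewheel.roll(n: 86) == 1970-08-25

Answer: cur=1970-08-25


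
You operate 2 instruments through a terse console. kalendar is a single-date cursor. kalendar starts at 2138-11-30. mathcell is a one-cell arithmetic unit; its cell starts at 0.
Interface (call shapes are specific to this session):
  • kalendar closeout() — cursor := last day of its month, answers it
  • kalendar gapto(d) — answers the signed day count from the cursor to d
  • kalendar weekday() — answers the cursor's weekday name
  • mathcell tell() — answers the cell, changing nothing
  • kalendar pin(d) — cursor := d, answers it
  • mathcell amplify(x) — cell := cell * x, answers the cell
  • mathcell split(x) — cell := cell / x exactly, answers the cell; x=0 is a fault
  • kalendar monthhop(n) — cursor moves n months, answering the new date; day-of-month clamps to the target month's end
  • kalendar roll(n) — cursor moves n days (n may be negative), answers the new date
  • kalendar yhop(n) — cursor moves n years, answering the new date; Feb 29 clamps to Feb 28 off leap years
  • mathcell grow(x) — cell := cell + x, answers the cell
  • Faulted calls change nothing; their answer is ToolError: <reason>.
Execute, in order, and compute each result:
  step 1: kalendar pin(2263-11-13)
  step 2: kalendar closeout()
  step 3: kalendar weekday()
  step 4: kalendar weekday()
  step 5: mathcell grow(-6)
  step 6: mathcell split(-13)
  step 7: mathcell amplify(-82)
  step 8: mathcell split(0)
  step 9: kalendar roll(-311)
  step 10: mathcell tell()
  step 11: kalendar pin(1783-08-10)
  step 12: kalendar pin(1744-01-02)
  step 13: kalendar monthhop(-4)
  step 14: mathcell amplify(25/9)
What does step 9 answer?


Answer: 2263-01-23

Derivation:
~$ kalendar pin d→2263-11-13
[out] 2263-11-13
~$ kalendar closeout
[out] 2263-11-30
~$ kalendar weekday
[out] Monday
~$ kalendar weekday
[out] Monday
~$ mathcell grow x→-6
[out] -6
~$ mathcell split x→-13
[out] 6/13
~$ mathcell amplify x→-82
[out] -492/13
~$ mathcell split x→0
[out] ToolError: division by zero
~$ kalendar roll n→-311
[out] 2263-01-23
~$ mathcell tell
[out] -492/13
~$ kalendar pin d→1783-08-10
[out] 1783-08-10
~$ kalendar pin d→1744-01-02
[out] 1744-01-02
~$ kalendar monthhop n→-4
[out] 1743-09-02
~$ mathcell amplify x→25/9
[out] -4100/39


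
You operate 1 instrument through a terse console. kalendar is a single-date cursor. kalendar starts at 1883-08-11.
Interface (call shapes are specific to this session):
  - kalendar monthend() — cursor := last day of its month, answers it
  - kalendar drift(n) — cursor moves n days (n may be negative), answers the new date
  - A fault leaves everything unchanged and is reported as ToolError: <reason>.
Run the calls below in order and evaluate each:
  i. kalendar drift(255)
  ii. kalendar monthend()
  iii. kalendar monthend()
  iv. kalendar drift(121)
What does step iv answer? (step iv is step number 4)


I invoke kalendar drift on n='255', which returns 1884-04-22.
Invoking kalendar monthend, and observe 1884-04-30.
I use kalendar monthend(), which returns 1884-04-30.
Calling kalendar drift on n='121', and see 1884-08-29.

Answer: 1884-08-29


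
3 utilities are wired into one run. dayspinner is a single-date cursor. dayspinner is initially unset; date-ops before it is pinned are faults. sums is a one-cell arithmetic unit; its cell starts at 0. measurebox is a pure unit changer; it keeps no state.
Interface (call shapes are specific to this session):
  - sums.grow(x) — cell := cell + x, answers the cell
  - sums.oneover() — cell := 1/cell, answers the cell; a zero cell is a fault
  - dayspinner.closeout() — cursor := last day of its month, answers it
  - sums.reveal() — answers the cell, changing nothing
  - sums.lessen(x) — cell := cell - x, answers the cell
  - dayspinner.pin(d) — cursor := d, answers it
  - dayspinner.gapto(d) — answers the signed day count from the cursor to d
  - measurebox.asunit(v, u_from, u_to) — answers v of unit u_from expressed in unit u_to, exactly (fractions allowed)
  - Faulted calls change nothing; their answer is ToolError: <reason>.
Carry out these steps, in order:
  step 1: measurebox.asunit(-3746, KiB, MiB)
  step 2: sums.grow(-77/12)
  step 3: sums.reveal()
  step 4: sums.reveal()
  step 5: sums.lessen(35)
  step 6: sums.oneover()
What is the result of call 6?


Answer: -12/497

Derivation:
% measurebox.asunit v: -3746 u_from: KiB u_to: MiB
:: -1873/512
% sums.grow x: -77/12
:: -77/12
% sums.reveal
:: -77/12
% sums.reveal
:: -77/12
% sums.lessen x: 35
:: -497/12
% sums.oneover
:: -12/497


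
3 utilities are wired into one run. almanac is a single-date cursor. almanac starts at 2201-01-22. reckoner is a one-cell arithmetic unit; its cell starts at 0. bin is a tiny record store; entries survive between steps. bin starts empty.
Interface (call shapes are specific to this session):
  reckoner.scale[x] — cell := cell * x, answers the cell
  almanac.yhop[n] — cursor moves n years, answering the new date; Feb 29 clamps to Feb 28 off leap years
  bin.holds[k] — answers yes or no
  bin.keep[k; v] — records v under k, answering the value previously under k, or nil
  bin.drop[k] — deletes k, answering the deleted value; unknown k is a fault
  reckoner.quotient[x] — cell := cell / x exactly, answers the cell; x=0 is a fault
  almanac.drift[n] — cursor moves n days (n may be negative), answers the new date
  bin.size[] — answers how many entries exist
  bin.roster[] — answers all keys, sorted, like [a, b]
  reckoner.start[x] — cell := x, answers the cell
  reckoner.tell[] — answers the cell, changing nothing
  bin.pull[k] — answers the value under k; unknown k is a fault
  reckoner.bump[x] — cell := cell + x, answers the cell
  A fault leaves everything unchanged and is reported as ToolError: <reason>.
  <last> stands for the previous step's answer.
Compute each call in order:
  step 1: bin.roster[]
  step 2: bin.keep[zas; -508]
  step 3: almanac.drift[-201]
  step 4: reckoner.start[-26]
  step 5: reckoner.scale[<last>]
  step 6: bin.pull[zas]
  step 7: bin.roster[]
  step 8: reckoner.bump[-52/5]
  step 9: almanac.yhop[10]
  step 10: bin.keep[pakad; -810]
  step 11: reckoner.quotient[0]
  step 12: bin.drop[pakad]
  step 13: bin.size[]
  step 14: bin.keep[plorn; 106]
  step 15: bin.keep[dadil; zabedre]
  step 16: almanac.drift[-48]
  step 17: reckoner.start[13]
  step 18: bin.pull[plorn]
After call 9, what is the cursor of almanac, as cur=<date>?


[in] bin.roster
= []
[in] bin.keep zas -508
= nil
[in] almanac.drift -201
= 2200-07-05
[in] reckoner.start -26
= -26
[in] reckoner.scale <last>
= 676
[in] bin.pull zas
= -508
[in] bin.roster
= [zas]
[in] reckoner.bump -52/5
= 3328/5
[in] almanac.yhop 10
= 2210-07-05
[in] bin.keep pakad -810
= nil
[in] reckoner.quotient 0
= ToolError: division by zero
[in] bin.drop pakad
= -810
[in] bin.size
= 1
[in] bin.keep plorn 106
= nil
[in] bin.keep dadil zabedre
= nil
[in] almanac.drift -48
= 2210-05-18
[in] reckoner.start 13
= 13
[in] bin.pull plorn
= 106

Answer: cur=2210-07-05


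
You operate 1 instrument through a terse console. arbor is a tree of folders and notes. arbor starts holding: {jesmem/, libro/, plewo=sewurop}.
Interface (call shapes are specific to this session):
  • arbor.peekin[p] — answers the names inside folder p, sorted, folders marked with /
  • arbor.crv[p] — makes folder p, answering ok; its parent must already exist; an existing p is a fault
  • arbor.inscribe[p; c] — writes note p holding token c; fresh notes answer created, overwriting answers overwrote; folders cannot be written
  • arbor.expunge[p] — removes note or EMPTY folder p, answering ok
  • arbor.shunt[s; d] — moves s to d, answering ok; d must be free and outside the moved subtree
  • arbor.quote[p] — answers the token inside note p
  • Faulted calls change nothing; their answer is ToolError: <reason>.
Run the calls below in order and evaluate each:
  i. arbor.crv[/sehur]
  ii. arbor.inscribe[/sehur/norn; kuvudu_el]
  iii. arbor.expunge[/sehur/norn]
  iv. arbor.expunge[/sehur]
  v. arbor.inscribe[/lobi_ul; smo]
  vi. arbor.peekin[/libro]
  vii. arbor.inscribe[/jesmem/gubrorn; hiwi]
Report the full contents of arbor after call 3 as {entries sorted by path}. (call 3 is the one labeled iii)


Now I run arbor.crv(p='/sehur'), and see ok.
I run arbor.inscribe(p='/sehur/norn', c='kuvudu_el'), and get created.
Invoking arbor.expunge(p='/sehur/norn'), which returns ok.
Now I run arbor.expunge(p='/sehur'), → ok.
Then arbor.inscribe(p='/lobi_ul', c='smo'), and observe created.
I run arbor.peekin(p='/libro'), and see [].
I use arbor.inscribe(p='/jesmem/gubrorn', c='hiwi'), and observe created.

Answer: {jesmem/, libro/, plewo=sewurop, sehur/}


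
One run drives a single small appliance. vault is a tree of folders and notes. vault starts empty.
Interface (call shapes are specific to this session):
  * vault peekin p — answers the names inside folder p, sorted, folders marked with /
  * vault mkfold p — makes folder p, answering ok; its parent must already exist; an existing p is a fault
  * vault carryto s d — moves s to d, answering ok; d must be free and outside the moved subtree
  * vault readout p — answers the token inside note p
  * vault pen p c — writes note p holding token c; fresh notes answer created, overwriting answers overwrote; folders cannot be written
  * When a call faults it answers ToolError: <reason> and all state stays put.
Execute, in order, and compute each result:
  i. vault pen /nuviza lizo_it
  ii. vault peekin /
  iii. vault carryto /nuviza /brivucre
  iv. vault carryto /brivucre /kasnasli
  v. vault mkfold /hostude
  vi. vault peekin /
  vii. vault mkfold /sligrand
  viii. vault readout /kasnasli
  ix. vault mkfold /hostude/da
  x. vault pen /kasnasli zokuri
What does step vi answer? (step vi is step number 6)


Answer: [hostude/, kasnasli]

Derivation:
CALL vault pen[p=/nuviza; c=lizo_it]
RET  created
CALL vault peekin[p=/]
RET  [nuviza]
CALL vault carryto[s=/nuviza; d=/brivucre]
RET  ok
CALL vault carryto[s=/brivucre; d=/kasnasli]
RET  ok
CALL vault mkfold[p=/hostude]
RET  ok
CALL vault peekin[p=/]
RET  [hostude/, kasnasli]
CALL vault mkfold[p=/sligrand]
RET  ok
CALL vault readout[p=/kasnasli]
RET  lizo_it
CALL vault mkfold[p=/hostude/da]
RET  ok
CALL vault pen[p=/kasnasli; c=zokuri]
RET  overwrote


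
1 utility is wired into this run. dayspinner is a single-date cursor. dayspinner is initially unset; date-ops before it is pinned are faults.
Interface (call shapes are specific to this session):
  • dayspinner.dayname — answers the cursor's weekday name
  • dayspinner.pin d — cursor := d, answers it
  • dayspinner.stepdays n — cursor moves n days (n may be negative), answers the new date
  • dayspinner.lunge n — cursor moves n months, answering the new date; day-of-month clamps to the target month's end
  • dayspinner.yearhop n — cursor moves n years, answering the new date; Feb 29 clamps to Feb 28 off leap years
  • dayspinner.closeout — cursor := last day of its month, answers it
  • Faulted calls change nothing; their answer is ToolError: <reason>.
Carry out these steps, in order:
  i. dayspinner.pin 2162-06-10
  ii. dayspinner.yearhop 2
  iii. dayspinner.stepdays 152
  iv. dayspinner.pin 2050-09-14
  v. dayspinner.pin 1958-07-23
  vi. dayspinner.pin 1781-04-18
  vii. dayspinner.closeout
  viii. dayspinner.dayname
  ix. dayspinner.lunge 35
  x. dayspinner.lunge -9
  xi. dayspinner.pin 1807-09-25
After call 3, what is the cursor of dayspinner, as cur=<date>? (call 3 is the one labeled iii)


-- 1. pin(d=2162-06-10) => 2162-06-10
-- 2. yearhop(n=2) => 2164-06-10
-- 3. stepdays(n=152) => 2164-11-09
-- 4. pin(d=2050-09-14) => 2050-09-14
-- 5. pin(d=1958-07-23) => 1958-07-23
-- 6. pin(d=1781-04-18) => 1781-04-18
-- 7. closeout() => 1781-04-30
-- 8. dayname() => Monday
-- 9. lunge(n=35) => 1784-03-30
-- 10. lunge(n=-9) => 1783-06-30
-- 11. pin(d=1807-09-25) => 1807-09-25

Answer: cur=2164-11-09


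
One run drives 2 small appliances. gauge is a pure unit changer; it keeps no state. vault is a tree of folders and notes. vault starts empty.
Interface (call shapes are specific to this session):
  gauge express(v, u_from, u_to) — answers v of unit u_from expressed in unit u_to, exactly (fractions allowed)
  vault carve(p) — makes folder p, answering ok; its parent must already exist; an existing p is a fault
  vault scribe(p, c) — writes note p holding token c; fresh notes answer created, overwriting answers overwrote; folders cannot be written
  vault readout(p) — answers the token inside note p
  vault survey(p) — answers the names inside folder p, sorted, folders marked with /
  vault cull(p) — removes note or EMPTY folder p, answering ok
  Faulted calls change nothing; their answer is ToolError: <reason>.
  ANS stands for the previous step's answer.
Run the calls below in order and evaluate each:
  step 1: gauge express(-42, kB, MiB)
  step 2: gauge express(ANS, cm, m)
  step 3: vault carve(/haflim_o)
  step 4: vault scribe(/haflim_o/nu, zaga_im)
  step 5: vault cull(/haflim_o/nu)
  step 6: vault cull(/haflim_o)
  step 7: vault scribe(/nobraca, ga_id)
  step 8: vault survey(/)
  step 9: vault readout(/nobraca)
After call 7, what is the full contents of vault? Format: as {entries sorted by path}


Answer: {nobraca=ga_id}

Derivation:
$ gauge express v→-42 u_from→kB u_to→MiB
  -2625/65536
$ gauge express v→ANS u_from→cm u_to→m
  -105/262144
$ vault carve p→/haflim_o
  ok
$ vault scribe p→/haflim_o/nu c→zaga_im
  created
$ vault cull p→/haflim_o/nu
  ok
$ vault cull p→/haflim_o
  ok
$ vault scribe p→/nobraca c→ga_id
  created
$ vault survey p→/
  [nobraca]
$ vault readout p→/nobraca
  ga_id


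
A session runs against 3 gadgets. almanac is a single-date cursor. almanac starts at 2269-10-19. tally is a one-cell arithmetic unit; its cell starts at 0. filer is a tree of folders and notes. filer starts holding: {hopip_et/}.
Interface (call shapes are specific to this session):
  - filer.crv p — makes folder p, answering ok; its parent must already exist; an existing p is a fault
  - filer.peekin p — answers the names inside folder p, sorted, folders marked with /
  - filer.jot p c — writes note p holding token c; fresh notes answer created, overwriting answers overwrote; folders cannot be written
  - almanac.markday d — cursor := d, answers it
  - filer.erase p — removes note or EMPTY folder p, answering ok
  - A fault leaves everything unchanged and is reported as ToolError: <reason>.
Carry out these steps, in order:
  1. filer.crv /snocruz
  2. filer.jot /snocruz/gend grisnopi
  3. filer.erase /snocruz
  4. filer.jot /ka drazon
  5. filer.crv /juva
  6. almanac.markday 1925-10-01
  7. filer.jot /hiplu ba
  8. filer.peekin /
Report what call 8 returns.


I invoke filer.crv with p=/snocruz, and get ok.
I try filer.jot with p=/snocruz/gend, c=grisnopi, and get created.
Using filer.erase with p=/snocruz, which returns ToolError: not empty.
Now I run filer.jot with p=/ka, c=drazon, yielding created.
Next I call filer.crv with p=/juva, and observe ok.
Invoking almanac.markday with d=1925-10-01, giving 1925-10-01.
Now I run filer.jot with p=/hiplu, c=ba, and get created.
Next I call filer.peekin with p=/, → [hiplu, hopip_et/, juva/, ka, snocruz/].

Answer: [hiplu, hopip_et/, juva/, ka, snocruz/]


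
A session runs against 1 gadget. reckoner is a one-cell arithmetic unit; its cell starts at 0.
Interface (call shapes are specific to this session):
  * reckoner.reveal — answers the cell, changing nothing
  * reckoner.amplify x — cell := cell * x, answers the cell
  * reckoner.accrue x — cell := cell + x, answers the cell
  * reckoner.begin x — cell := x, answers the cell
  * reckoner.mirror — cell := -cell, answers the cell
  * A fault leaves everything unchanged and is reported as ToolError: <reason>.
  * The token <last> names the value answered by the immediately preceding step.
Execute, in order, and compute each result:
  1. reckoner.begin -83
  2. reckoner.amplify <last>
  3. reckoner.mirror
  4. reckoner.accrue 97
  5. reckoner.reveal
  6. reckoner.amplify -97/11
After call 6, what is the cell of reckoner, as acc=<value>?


Answer: acc=658824/11

Derivation:
I run reckoner.begin on x→-83: -83.
I invoke reckoner.amplify on x→<last>, and observe 6889.
I invoke reckoner.mirror(), giving -6889.
Now I run reckoner.accrue on x→97, giving -6792.
I run reckoner.reveal(), which returns -6792.
I use reckoner.amplify on x→-97/11, and get 658824/11.


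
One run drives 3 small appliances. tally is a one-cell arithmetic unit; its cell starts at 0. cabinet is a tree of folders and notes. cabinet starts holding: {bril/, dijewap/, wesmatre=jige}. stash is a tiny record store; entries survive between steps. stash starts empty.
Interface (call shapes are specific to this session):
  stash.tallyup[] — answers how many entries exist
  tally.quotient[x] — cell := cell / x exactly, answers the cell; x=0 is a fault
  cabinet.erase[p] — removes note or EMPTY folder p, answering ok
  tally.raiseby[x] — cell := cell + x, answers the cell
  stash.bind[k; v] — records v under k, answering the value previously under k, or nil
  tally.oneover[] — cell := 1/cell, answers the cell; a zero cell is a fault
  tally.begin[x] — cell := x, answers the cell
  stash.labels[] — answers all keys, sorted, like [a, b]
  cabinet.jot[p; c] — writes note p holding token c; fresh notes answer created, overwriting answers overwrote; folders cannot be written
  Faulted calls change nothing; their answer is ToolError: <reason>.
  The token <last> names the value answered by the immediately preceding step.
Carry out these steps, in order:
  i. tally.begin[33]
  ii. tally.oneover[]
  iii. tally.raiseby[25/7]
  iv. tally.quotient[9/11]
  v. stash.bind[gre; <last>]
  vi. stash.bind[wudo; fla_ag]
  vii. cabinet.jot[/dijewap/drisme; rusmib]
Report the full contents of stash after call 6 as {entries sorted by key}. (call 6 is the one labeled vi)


Answer: {gre=832/189, wudo=fla_ag}

Derivation:
>>> begin x: 33
:: 33
>>> oneover
:: 1/33
>>> raiseby x: 25/7
:: 832/231
>>> quotient x: 9/11
:: 832/189
>>> bind k: gre v: <last>
:: nil
>>> bind k: wudo v: fla_ag
:: nil
>>> jot p: /dijewap/drisme c: rusmib
:: created


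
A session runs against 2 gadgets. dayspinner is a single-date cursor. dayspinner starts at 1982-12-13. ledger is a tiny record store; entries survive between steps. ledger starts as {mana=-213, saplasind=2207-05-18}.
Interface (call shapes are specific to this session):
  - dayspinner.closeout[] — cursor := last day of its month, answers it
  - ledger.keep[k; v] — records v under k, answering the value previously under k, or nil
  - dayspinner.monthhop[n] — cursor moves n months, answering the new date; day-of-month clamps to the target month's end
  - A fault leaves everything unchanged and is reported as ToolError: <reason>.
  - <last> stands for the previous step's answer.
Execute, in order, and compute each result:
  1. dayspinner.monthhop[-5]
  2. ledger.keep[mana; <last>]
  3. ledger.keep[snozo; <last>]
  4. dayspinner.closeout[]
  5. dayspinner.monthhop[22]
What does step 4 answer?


Answer: 1982-07-31

Derivation:
$ dayspinner.monthhop n: -5
[out] 1982-07-13
$ ledger.keep k: mana v: <last>
[out] -213
$ ledger.keep k: snozo v: <last>
[out] nil
$ dayspinner.closeout
[out] 1982-07-31
$ dayspinner.monthhop n: 22
[out] 1984-05-31


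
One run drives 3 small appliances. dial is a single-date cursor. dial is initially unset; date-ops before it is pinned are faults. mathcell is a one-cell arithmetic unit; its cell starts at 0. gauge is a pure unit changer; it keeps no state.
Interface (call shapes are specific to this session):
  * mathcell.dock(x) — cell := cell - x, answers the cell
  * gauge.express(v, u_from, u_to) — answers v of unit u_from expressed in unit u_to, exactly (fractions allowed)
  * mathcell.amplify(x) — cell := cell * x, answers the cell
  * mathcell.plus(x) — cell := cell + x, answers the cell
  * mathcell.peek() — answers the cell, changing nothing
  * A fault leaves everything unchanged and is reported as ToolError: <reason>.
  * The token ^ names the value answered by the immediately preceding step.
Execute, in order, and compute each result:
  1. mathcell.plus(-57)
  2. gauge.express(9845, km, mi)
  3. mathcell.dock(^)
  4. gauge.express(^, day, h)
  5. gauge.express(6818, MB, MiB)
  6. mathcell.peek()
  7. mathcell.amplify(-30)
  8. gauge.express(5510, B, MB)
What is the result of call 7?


> mathcell.plus x=-57
= -57
> gauge.express v=9845 u_from=km u_to=mi
= 13984375/2286
> mathcell.dock x=^
= -14114677/2286
> gauge.express v=^ u_from=day u_to=h
= -56458708/381
> gauge.express v=6818 u_from=MB u_to=MiB
= 53265625/8192
> mathcell.peek
= -14114677/2286
> mathcell.amplify x=-30
= 70573385/381
> gauge.express v=5510 u_from=B u_to=MB
= 551/100000

Answer: 70573385/381


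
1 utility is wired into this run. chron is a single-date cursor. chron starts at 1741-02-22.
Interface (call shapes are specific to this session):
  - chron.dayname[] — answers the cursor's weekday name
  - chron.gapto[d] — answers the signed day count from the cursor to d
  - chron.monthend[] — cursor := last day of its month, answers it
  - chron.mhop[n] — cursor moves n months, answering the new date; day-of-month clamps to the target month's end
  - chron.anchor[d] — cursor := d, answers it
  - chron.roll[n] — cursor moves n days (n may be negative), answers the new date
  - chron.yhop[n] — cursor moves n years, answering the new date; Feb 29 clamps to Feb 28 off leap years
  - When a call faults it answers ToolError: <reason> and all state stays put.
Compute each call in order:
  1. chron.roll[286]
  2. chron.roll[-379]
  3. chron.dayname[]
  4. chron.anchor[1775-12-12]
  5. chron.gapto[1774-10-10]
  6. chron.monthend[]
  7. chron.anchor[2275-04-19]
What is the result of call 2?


~$ chron.roll 286
[out] 1741-12-05
~$ chron.roll -379
[out] 1740-11-21
~$ chron.dayname
[out] Monday
~$ chron.anchor 1775-12-12
[out] 1775-12-12
~$ chron.gapto 1774-10-10
[out] -428
~$ chron.monthend
[out] 1775-12-31
~$ chron.anchor 2275-04-19
[out] 2275-04-19

Answer: 1740-11-21


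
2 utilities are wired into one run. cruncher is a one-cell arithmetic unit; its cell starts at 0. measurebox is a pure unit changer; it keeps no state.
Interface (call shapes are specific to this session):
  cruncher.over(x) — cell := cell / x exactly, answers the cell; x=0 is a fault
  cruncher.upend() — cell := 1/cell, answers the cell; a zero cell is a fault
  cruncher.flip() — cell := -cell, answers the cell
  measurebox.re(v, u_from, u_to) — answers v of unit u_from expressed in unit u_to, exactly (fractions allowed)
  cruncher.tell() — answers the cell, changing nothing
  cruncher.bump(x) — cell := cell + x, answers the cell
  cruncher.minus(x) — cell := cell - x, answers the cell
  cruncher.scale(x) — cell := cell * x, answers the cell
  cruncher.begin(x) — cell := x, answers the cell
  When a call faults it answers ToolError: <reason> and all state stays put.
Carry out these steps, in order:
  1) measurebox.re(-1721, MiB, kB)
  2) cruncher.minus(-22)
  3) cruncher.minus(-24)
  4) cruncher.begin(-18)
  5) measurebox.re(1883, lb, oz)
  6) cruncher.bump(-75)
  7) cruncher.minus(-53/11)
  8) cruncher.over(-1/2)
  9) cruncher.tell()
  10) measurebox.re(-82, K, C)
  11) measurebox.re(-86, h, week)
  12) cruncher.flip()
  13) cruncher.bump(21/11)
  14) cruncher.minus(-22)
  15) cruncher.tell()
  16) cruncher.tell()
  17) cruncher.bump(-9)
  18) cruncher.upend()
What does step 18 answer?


Do: re[v: -1721; u_from: MiB; u_to: kB]
See: -225574912/125
Do: minus[x: -22]
See: 22
Do: minus[x: -24]
See: 46
Do: begin[x: -18]
See: -18
Do: re[v: 1883; u_from: lb; u_to: oz]
See: 30128
Do: bump[x: -75]
See: -93
Do: minus[x: -53/11]
See: -970/11
Do: over[x: -1/2]
See: 1940/11
Do: tell[]
See: 1940/11
Do: re[v: -82; u_from: K; u_to: C]
See: -7103/20
Do: re[v: -86; u_from: h; u_to: week]
See: -43/84
Do: flip[]
See: -1940/11
Do: bump[x: 21/11]
See: -1919/11
Do: minus[x: -22]
See: -1677/11
Do: tell[]
See: -1677/11
Do: tell[]
See: -1677/11
Do: bump[x: -9]
See: -1776/11
Do: upend[]
See: -11/1776

Answer: -11/1776
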